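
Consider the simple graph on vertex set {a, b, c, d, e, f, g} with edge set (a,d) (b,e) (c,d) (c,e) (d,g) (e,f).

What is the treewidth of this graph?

A width-1 tree decomposition is:
Bags: B1 = {c, e}  B2 = {e, f}  B3 = {c, d}  B4 = {a, d}  B5 = {b, e}  B6 = {d, g}
Tree: B1–B2, B1–B3, B3–B4, B1–B5, B3–B6
The largest bag has 2 vertices, giving width 1; this decomposition certifies tw(G) ≤ 1. G has an edge, so its treewidth is at least 1. Hence tw(G) = 1 exactly.

1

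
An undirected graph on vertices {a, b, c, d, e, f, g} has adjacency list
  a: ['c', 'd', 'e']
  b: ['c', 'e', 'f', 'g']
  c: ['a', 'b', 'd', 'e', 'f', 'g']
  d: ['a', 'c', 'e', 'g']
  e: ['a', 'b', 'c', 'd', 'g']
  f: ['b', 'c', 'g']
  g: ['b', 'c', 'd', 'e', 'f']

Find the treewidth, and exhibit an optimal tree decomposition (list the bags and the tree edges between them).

Treewidth 3.
One optimal decomposition is:
Bags: B1 = {b, c, e, g}  B2 = {c, d, e, g}  B3 = {b, c, f, g}  B4 = {a, c, d, e}
Tree: B1–B2, B1–B3, B2–B4

The largest bag has 4 vertices, giving width 3; this decomposition certifies tw(G) ≤ 3. On the other hand G contains the 4-clique {c, d, e, g}. A clique must lie in a single bag of any decomposition, so no decomposition can have width below 3. Hence tw(G) = 3 exactly.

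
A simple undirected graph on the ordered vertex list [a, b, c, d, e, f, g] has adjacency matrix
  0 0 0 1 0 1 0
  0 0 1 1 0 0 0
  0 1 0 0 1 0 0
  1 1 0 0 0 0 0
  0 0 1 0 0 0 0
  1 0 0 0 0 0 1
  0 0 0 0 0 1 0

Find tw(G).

1

A width-1 tree decomposition is:
Bags: B1 = {c, e}  B2 = {b, c}  B3 = {b, d}  B4 = {a, d}  B5 = {a, f}  B6 = {f, g}
Tree: B1–B2, B2–B3, B3–B4, B4–B5, B5–B6
Each bag holds 2 vertices, so the decomposition has width 1, which upper-bounds the treewidth. Any graph with an edge has treewidth ≥ 1, and G has the edge e–c. Hence tw(G) = 1 exactly.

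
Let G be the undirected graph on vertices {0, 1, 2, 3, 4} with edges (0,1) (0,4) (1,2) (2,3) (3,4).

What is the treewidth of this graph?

A width-2 tree decomposition is:
Bags: B1 = {0, 1, 2}  B2 = {0, 2, 4}  B3 = {2, 3, 4}
Tree: B1–B2, B2–B3
The largest bag has 3 vertices, giving width 2; this decomposition certifies tw(G) ≤ 2. For the lower bound, G contains the cycle 2–1–0–4–3–2, so G is not a forest; only forests have treewidth ≤ 1, hence tw(G) ≥ 2. Combining the bounds, tw(G) = 2.

2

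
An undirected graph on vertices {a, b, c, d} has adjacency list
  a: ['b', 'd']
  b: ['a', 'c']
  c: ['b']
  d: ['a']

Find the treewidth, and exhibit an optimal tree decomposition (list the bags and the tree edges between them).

Treewidth 1.
One such decomposition:
Bags: B1 = {b, c}  B2 = {a, b}  B3 = {a, d}
Tree: B1–B2, B2–B3

The largest bag has 2 vertices, giving width 1; this decomposition certifies tw(G) ≤ 1. G has an edge, so its treewidth is at least 1. Combining the bounds, tw(G) = 1.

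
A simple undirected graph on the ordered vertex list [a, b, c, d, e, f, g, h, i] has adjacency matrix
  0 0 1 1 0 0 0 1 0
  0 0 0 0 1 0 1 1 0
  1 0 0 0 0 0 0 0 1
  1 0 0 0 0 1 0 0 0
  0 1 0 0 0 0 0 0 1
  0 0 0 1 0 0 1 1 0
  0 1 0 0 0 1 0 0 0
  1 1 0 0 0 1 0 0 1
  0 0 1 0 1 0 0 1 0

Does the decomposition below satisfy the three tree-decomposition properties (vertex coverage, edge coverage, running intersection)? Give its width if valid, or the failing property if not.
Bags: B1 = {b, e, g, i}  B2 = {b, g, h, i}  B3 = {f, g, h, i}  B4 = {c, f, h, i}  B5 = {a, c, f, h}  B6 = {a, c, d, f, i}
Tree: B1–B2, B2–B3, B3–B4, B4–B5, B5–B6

A tree decomposition must satisfy three properties: every vertex lies in some bag; for every edge, both endpoints lie together in some bag; and for every vertex, the bags containing it form a connected subtree. Here bags containing vertex i are not connected in the tree, so the decomposition is invalid.

No — bags containing vertex i are not connected in the tree.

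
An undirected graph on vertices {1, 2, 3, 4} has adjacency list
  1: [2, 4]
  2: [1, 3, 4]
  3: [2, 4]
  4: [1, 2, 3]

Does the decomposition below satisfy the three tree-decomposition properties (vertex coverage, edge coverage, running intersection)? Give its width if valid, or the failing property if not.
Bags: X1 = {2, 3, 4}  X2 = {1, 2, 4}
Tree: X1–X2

Yes; width 2.

Vertex coverage: the bags together contain {1, 2, 3, 4}, the full vertex set. Edge coverage: each edge of G has both endpoints in at least one bag. Running intersection: for every vertex, the bags containing it form a connected subtree. All three properties hold, so this is a valid tree decomposition of width max|bag| − 1 = 2, and hence tw(G) ≤ 2.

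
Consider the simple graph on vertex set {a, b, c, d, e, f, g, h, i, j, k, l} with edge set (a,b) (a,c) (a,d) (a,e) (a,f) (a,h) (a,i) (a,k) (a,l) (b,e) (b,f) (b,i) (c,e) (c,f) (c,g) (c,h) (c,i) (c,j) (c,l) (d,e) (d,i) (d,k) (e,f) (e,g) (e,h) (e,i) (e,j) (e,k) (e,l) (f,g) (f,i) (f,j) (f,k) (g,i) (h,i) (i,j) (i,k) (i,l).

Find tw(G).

4

A width-4 tree decomposition is:
Bags: B1 = {c, e, f, g, i}  B2 = {a, c, e, f, i}  B3 = {a, c, e, h, i}  B4 = {a, e, f, i, k}  B5 = {a, b, e, f, i}  B6 = {a, d, e, i, k}  B7 = {a, c, e, i, l}  B8 = {c, e, f, i, j}
Tree: B1–B2, B2–B3, B2–B4, B4–B5, B4–B6, B2–B7, B1–B8
The largest bag has 5 vertices, giving width 4; this decomposition certifies tw(G) ≤ 4. Conversely, {c, e, f, g, i} is a clique of size 5, and the vertices of any clique must share a bag in every tree decomposition; so some bag has ≥ 5 vertices and tw(G) ≥ 4. The upper and lower bounds meet at 4, so that is the treewidth.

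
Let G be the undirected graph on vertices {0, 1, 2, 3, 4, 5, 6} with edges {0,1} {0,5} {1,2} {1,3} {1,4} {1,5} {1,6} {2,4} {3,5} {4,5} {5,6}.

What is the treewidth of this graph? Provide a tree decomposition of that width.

Each bag holds 3 vertices, so the decomposition has width 2, which upper-bounds the treewidth. For the lower bound, the 3 vertices {1, 2, 4} are pairwise adjacent, and any tree decomposition puts a clique entirely inside one bag — forcing width ≥ 2. Therefore the treewidth is 2.

Treewidth 2.
One such decomposition:
Bags: B1 = {1, 5, 6}  B2 = {1, 3, 5}  B3 = {1, 4, 5}  B4 = {0, 1, 5}  B5 = {1, 2, 4}
Tree: B1–B2, B2–B3, B1–B4, B3–B5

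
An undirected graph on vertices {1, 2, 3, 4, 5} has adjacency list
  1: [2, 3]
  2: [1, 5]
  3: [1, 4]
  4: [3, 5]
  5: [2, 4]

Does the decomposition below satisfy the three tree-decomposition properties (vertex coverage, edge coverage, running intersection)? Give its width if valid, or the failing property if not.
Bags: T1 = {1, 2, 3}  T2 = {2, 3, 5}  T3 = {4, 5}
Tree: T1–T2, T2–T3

A tree decomposition must satisfy three properties: every vertex lies in some bag; for every edge, both endpoints lie together in some bag; and for every vertex, the bags containing it form a connected subtree. Here edge (3,4) lies in no bag, so the decomposition is invalid.

No — edge (3,4) lies in no bag.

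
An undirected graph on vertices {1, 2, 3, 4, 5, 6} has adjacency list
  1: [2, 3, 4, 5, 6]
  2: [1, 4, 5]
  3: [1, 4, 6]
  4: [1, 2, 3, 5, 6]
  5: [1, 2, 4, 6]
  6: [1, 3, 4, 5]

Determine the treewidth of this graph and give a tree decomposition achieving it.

Each bag holds 4 vertices, so the decomposition has width 3, which upper-bounds the treewidth. Conversely, {1, 3, 4, 6} is a clique of size 4, and the vertices of any clique must share a bag in every tree decomposition; so some bag has ≥ 4 vertices and tw(G) ≥ 3. Combining the bounds, tw(G) = 3.

Treewidth 3.
One such decomposition:
Bags: B1 = {1, 4, 5, 6}  B2 = {1, 3, 4, 6}  B3 = {1, 2, 4, 5}
Tree: B1–B2, B1–B3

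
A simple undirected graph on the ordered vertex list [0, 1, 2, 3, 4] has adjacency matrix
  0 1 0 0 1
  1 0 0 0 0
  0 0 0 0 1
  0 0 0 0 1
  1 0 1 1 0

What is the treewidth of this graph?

1

A width-1 tree decomposition is:
Bags: B1 = {2, 4}  B2 = {3, 4}  B3 = {0, 4}  B4 = {0, 1}
Tree: B1–B2, B1–B3, B3–B4
Each bag holds 2 vertices, so the decomposition has width 1, which upper-bounds the treewidth. G has an edge, so its treewidth is at least 1. Therefore the treewidth is 1.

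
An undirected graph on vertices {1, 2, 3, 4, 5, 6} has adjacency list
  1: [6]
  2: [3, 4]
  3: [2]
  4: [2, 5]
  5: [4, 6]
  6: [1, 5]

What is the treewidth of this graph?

1

A width-1 tree decomposition is:
Bags: B1 = {2, 3}  B2 = {2, 4}  B3 = {4, 5}  B4 = {5, 6}  B5 = {1, 6}
Tree: B1–B2, B2–B3, B3–B4, B4–B5
Each bag holds 2 vertices, so the decomposition has width 1, which upper-bounds the treewidth. G has an edge, so its treewidth is at least 1. Combining the bounds, tw(G) = 1.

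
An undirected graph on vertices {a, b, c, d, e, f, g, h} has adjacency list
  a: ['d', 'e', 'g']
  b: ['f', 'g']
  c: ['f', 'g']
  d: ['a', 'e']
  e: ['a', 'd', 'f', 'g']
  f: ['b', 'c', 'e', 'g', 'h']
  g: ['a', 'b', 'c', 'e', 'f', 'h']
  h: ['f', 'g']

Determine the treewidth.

A width-2 tree decomposition is:
Bags: B1 = {c, f, g}  B2 = {e, f, g}  B3 = {b, f, g}  B4 = {a, e, g}  B5 = {a, d, e}  B6 = {f, g, h}
Tree: B1–B2, B1–B3, B2–B4, B4–B5, B3–B6
The largest bag has 3 vertices, giving width 2; this decomposition certifies tw(G) ≤ 2. On the other hand G contains the 3-clique {a, d, e}. A clique must lie in a single bag of any decomposition, so no decomposition can have width below 2. The upper and lower bounds meet at 2, so that is the treewidth.

2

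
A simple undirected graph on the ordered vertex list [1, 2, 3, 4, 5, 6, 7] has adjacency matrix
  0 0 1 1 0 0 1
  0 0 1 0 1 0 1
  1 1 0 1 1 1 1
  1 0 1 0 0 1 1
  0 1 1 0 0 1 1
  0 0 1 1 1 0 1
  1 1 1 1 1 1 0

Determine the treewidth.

3

A width-3 tree decomposition is:
Bags: B1 = {3, 4, 6, 7}  B2 = {1, 3, 4, 7}  B3 = {3, 5, 6, 7}  B4 = {2, 3, 5, 7}
Tree: B1–B2, B1–B3, B3–B4
The largest bag has 4 vertices, giving width 3; this decomposition certifies tw(G) ≤ 3. Conversely, {2, 3, 5, 7} is a clique of size 4, and the vertices of any clique must share a bag in every tree decomposition; so some bag has ≥ 4 vertices and tw(G) ≥ 3. Combining the bounds, tw(G) = 3.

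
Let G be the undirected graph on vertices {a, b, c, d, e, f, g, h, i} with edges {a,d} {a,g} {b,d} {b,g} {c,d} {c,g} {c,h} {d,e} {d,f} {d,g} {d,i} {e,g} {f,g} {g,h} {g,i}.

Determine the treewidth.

2

A width-2 tree decomposition is:
Bags: B1 = {c, d, g}  B2 = {c, g, h}  B3 = {d, e, g}  B4 = {d, f, g}  B5 = {d, g, i}  B6 = {a, d, g}  B7 = {b, d, g}
Tree: B1–B2, B1–B3, B1–B4, B4–B5, B4–B6, B3–B7
The largest bag has 3 vertices, giving width 2; this decomposition certifies tw(G) ≤ 2. Conversely, {d, f, g} is a clique of size 3, and the vertices of any clique must share a bag in every tree decomposition; so some bag has ≥ 3 vertices and tw(G) ≥ 2. Hence tw(G) = 2 exactly.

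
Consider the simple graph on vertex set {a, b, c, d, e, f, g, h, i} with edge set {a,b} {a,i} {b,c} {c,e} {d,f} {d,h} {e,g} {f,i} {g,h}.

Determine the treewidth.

2

A width-2 tree decomposition is:
Bags: B1 = {e, g, h}  B2 = {d, e, h}  B3 = {d, e, f}  B4 = {e, f, i}  B5 = {a, e, i}  B6 = {a, b, e}  B7 = {b, c, e}
Tree: B1–B2, B2–B3, B3–B4, B4–B5, B5–B6, B6–B7
Every bag has size at most 3, so the width is 3 − 1 = 2 and tw(G) ≤ 2. The edges e–g–h–d–f–i–a–b–c–e form a cycle, so G is not a tree and its treewidth is at least 2. Combining the bounds, tw(G) = 2.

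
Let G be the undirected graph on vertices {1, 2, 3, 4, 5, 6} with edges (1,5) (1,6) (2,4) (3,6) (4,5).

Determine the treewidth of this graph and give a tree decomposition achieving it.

Treewidth 1.
One such decomposition:
Bags: B1 = {2, 4}  B2 = {4, 5}  B3 = {1, 5}  B4 = {1, 6}  B5 = {3, 6}
Tree: B1–B2, B2–B3, B3–B4, B4–B5

Each bag holds 2 vertices, so the decomposition has width 1, which upper-bounds the treewidth. Since G has at least one edge (e.g. 2–4), it is not an edgeless graph, so tw(G) ≥ 1. The upper and lower bounds meet at 1, so that is the treewidth.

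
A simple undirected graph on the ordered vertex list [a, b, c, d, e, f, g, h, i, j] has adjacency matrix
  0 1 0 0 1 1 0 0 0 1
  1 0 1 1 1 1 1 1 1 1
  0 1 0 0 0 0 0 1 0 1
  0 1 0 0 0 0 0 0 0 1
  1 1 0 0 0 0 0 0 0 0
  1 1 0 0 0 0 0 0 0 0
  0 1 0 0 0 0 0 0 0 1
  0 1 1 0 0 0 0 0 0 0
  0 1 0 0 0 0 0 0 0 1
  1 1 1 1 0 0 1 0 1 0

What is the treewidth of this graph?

2

A width-2 tree decomposition is:
Bags: B1 = {a, b, j}  B2 = {a, b, f}  B3 = {b, c, j}  B4 = {b, c, h}  B5 = {b, d, j}  B6 = {b, i, j}  B7 = {b, g, j}  B8 = {a, b, e}
Tree: B1–B2, B1–B3, B3–B4, B3–B5, B1–B6, B3–B7, B1–B8
Each bag holds 3 vertices, so the decomposition has width 2, which upper-bounds the treewidth. For the lower bound, the 3 vertices {b, d, j} are pairwise adjacent, and any tree decomposition puts a clique entirely inside one bag — forcing width ≥ 2. Therefore the treewidth is 2.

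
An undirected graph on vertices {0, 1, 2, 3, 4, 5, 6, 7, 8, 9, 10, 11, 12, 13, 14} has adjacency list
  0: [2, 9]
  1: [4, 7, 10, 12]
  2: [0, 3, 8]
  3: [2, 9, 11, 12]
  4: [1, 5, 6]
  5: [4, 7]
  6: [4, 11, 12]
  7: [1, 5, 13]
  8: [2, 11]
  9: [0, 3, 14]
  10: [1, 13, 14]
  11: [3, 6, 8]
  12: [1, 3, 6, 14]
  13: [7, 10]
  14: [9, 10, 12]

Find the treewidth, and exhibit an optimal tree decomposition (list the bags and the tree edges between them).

Treewidth 3.
One such decomposition:
Bags: B1 = {0, 2, 8, 9}  B2 = {2, 3, 8, 9}  B3 = {3, 8, 9, 11}  B4 = {3, 9, 11, 14}  B5 = {3, 11, 12, 14}  B6 = {6, 11, 12, 14}  B7 = {6, 10, 12, 14}  B8 = {1, 6, 10, 12}  B9 = {1, 4, 6, 10}  B10 = {1, 4, 10, 13}  B11 = {1, 4, 7, 13}  B12 = {4, 5, 7, 13}
Tree: B1–B2, B2–B3, B3–B4, B4–B5, B5–B6, B6–B7, B7–B8, B8–B9, B9–B10, B10–B11, B11–B12

Every bag has size at most 4, so the width is 4 − 1 = 3 and tw(G) ≤ 3. For the lower bound: the 4 vertex sets {0,2,8}, {9}, {3}, {6,11,12,14} are disjoint, each induces a connected subgraph, and every pair is joined by at least one edge of G. Contracting each set to a single vertex therefore yields K_{4} as a minor, and since treewidth is minor-monotone, tw(G) ≥ tw(K_{4}) = 3. Therefore the treewidth is 3.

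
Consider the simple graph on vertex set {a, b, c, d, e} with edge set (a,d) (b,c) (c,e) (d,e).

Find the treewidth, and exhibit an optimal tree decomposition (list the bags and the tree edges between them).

Each bag holds 2 vertices, so the decomposition has width 1, which upper-bounds the treewidth. G has an edge, so its treewidth is at least 1. The upper and lower bounds meet at 1, so that is the treewidth.

Treewidth 1.
Bags: B1 = {a, d}  B2 = {d, e}  B3 = {c, e}  B4 = {b, c}
Tree: B1–B2, B2–B3, B3–B4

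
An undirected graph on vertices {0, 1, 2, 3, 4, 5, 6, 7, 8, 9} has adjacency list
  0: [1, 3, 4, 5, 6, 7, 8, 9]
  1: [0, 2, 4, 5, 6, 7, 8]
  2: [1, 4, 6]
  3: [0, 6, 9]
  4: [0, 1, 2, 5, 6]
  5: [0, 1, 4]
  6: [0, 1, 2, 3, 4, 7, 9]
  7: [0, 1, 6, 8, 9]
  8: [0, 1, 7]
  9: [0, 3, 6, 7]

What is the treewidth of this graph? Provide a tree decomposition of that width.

Treewidth 3.
One optimal decomposition is:
Bags: B1 = {0, 1, 4, 6}  B2 = {0, 1, 4, 5}  B3 = {0, 1, 6, 7}  B4 = {1, 2, 4, 6}  B5 = {0, 6, 7, 9}  B6 = {0, 3, 6, 9}  B7 = {0, 1, 7, 8}
Tree: B1–B2, B1–B3, B1–B4, B3–B5, B5–B6, B3–B7

Each bag holds 4 vertices, so the decomposition has width 3, which upper-bounds the treewidth. Conversely, {0, 1, 7, 8} is a clique of size 4, and the vertices of any clique must share a bag in every tree decomposition; so some bag has ≥ 4 vertices and tw(G) ≥ 3. Therefore the treewidth is 3.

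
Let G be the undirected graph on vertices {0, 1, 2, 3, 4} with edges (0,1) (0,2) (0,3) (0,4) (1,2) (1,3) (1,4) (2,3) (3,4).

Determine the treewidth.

3

A width-3 tree decomposition is:
Bags: B1 = {0, 1, 3, 4}  B2 = {0, 1, 2, 3}
Tree: B1–B2
Every bag has size at most 4, so the width is 4 − 1 = 3 and tw(G) ≤ 3. For the lower bound, the 4 vertices {0, 1, 2, 3} are pairwise adjacent, and any tree decomposition puts a clique entirely inside one bag — forcing width ≥ 3. Hence tw(G) = 3 exactly.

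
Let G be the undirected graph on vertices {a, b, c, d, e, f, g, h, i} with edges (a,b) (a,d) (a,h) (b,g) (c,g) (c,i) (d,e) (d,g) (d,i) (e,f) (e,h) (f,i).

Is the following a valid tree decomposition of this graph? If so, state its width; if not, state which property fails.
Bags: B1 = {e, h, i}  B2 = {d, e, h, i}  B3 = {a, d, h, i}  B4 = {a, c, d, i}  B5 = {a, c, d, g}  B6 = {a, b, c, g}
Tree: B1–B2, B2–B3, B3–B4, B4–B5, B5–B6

A tree decomposition must satisfy three properties: every vertex lies in some bag; for every edge, both endpoints lie together in some bag; and for every vertex, the bags containing it form a connected subtree. Here vertex f appears in no bag, so the decomposition is invalid.

No — vertex f appears in no bag.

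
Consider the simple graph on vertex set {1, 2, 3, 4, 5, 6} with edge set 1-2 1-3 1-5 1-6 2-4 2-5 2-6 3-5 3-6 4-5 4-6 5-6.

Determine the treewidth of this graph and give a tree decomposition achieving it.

Treewidth 3.
Bags: B1 = {1, 2, 5, 6}  B2 = {2, 4, 5, 6}  B3 = {1, 3, 5, 6}
Tree: B1–B2, B1–B3

Each bag holds 4 vertices, so the decomposition has width 3, which upper-bounds the treewidth. Conversely, {1, 2, 5, 6} is a clique of size 4, and the vertices of any clique must share a bag in every tree decomposition; so some bag has ≥ 4 vertices and tw(G) ≥ 3. The upper and lower bounds meet at 3, so that is the treewidth.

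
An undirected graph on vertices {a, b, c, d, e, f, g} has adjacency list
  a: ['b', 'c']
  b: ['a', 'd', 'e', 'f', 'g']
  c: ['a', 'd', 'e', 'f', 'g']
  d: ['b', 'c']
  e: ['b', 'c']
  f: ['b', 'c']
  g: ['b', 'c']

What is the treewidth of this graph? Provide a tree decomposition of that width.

Treewidth 2.
One optimal decomposition is:
Bags: B1 = {a, b, c}  B2 = {b, c, g}  B3 = {b, c, e}  B4 = {b, c, f}  B5 = {b, c, d}
Tree: B1–B2, B2–B3, B3–B4, B4–B5

The largest bag has 3 vertices, giving width 2; this decomposition certifies tw(G) ≤ 2. For the lower bound, G contains the cycle c–a–b–g–c, so G is not a forest; only forests have treewidth ≤ 1, hence tw(G) ≥ 2. Hence tw(G) = 2 exactly.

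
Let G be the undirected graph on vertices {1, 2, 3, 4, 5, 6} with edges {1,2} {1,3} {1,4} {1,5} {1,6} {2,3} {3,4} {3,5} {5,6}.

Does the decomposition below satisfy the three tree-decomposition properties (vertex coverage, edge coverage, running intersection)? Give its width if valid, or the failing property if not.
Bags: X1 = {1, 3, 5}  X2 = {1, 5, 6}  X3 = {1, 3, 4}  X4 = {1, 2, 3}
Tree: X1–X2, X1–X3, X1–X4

Vertex coverage: the bags together contain {1, 2, 3, 4, 5, 6}, the full vertex set. Edge coverage: each edge of G has both endpoints in at least one bag. Running intersection: for every vertex, the bags containing it form a connected subtree. All three properties hold, so this is a valid tree decomposition of width max|bag| − 1 = 2, and hence tw(G) ≤ 2.

Yes; width 2.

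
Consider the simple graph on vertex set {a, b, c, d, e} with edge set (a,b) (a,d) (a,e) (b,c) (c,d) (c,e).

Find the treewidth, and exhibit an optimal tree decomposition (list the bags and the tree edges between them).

Every bag has size at most 3, so the width is 3 − 1 = 2 and tw(G) ≤ 2. For the lower bound, G contains the cycle e–a–d–c–e, so G is not a forest; only forests have treewidth ≤ 1, hence tw(G) ≥ 2. The upper and lower bounds meet at 2, so that is the treewidth.

Treewidth 2.
One such decomposition:
Bags: B1 = {a, c, e}  B2 = {a, c, d}  B3 = {a, b, c}
Tree: B1–B2, B2–B3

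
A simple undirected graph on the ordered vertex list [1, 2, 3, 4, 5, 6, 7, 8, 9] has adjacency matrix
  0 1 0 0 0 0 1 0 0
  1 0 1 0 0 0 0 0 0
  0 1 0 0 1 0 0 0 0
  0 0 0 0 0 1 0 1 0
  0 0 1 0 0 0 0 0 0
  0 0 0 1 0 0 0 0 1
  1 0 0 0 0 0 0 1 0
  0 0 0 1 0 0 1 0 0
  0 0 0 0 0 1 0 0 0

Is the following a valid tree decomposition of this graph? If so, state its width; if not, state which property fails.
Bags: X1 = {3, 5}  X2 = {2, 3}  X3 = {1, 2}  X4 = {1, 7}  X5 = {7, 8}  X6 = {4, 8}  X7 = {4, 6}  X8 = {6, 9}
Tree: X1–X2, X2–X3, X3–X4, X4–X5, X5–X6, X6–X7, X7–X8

Vertex coverage: the bags together contain {1, 2, 3, 4, 5, 6, 7, 8, 9}, the full vertex set. Edge coverage: each edge of G has both endpoints in at least one bag. Running intersection: for every vertex, the bags containing it form a connected subtree. All three properties hold, so this is a valid tree decomposition of width max|bag| − 1 = 1, and hence tw(G) ≤ 1.

Yes; width 1.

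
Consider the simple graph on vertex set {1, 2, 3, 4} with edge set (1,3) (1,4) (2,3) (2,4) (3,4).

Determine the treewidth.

A width-2 tree decomposition is:
Bags: B1 = {2, 3, 4}  B2 = {1, 3, 4}
Tree: B1–B2
The largest bag has 3 vertices, giving width 2; this decomposition certifies tw(G) ≤ 2. Conversely, {1, 3, 4} is a clique of size 3, and the vertices of any clique must share a bag in every tree decomposition; so some bag has ≥ 3 vertices and tw(G) ≥ 2. The upper and lower bounds meet at 2, so that is the treewidth.

2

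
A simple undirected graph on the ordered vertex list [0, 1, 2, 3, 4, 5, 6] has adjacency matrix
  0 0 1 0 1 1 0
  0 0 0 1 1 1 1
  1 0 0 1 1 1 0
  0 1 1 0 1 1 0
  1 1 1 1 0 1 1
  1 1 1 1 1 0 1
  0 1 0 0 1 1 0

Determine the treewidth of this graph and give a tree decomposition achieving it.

Treewidth 3.
Bags: B1 = {1, 3, 4, 5}  B2 = {1, 4, 5, 6}  B3 = {2, 3, 4, 5}  B4 = {0, 2, 4, 5}
Tree: B1–B2, B1–B3, B3–B4

Every bag has size at most 4, so the width is 4 − 1 = 3 and tw(G) ≤ 3. On the other hand G contains the 4-clique {0, 2, 4, 5}. A clique must lie in a single bag of any decomposition, so no decomposition can have width below 3. Therefore the treewidth is 3.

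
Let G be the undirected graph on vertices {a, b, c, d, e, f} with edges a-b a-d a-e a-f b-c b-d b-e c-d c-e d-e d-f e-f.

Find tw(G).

3

A width-3 tree decomposition is:
Bags: B1 = {a, b, d, e}  B2 = {a, d, e, f}  B3 = {b, c, d, e}
Tree: B1–B2, B1–B3
Every bag has size at most 4, so the width is 4 − 1 = 3 and tw(G) ≤ 3. For the lower bound, the 4 vertices {b, c, d, e} are pairwise adjacent, and any tree decomposition puts a clique entirely inside one bag — forcing width ≥ 3. The upper and lower bounds meet at 3, so that is the treewidth.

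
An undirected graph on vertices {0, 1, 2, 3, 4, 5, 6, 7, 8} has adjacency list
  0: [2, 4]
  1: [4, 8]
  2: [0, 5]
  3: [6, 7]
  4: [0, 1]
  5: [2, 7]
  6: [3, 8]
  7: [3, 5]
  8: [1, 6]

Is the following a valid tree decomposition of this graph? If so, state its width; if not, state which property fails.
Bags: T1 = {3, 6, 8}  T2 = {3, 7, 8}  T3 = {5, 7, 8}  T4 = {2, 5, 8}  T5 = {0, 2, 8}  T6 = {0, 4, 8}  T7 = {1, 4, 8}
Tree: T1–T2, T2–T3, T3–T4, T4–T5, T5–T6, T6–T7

Yes; width 2.

Checking the three conditions: (i) the bags cover all of {0, 1, 2, 3, 4, 5, 6, 7, 8}; (ii) for each edge, some bag contains both endpoints; (iii) the bags containing any fixed vertex form a subtree. All hold, so the decomposition is valid with width 3 − 1 = 2.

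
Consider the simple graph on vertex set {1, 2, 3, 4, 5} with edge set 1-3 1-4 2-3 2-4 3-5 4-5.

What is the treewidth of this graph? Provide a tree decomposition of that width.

Treewidth 2.
One such decomposition:
Bags: B1 = {2, 3, 4}  B2 = {1, 3, 4}  B3 = {3, 4, 5}
Tree: B1–B2, B2–B3

Every bag has size at most 3, so the width is 3 − 1 = 2 and tw(G) ≤ 2. For the lower bound, G contains the cycle 2–3–1–4–2, so G is not a forest; only forests have treewidth ≤ 1, hence tw(G) ≥ 2. Combining the bounds, tw(G) = 2.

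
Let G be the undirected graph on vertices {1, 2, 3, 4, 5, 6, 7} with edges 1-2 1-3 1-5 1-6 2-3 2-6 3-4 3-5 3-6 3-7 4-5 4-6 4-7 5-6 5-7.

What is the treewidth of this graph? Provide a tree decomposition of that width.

Treewidth 3.
Bags: B1 = {1, 3, 5, 6}  B2 = {3, 4, 5, 6}  B3 = {1, 2, 3, 6}  B4 = {3, 4, 5, 7}
Tree: B1–B2, B1–B3, B2–B4

Every bag has size at most 4, so the width is 4 − 1 = 3 and tw(G) ≤ 3. For the lower bound, the 4 vertices {1, 2, 3, 6} are pairwise adjacent, and any tree decomposition puts a clique entirely inside one bag — forcing width ≥ 3. Hence tw(G) = 3 exactly.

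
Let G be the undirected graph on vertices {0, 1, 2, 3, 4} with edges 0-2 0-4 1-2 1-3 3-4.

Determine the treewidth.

2

A width-2 tree decomposition is:
Bags: B1 = {0, 2, 4}  B2 = {2, 3, 4}  B3 = {1, 2, 3}
Tree: B1–B2, B2–B3
The largest bag has 3 vertices, giving width 2; this decomposition certifies tw(G) ≤ 2. For the lower bound, G contains the cycle 2–0–4–3–1–2, so G is not a forest; only forests have treewidth ≤ 1, hence tw(G) ≥ 2. The upper and lower bounds meet at 2, so that is the treewidth.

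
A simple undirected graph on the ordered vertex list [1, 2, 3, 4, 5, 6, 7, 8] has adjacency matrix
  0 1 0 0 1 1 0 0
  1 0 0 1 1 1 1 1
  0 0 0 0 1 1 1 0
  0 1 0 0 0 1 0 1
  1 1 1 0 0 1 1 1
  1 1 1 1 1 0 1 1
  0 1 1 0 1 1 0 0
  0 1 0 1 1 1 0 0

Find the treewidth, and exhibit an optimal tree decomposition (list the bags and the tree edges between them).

The largest bag has 4 vertices, giving width 3; this decomposition certifies tw(G) ≤ 3. For the lower bound, the 4 vertices {2, 4, 6, 8} are pairwise adjacent, and any tree decomposition puts a clique entirely inside one bag — forcing width ≥ 3. Hence tw(G) = 3 exactly.

Treewidth 3.
One optimal decomposition is:
Bags: B1 = {2, 5, 6, 8}  B2 = {1, 2, 5, 6}  B3 = {2, 5, 6, 7}  B4 = {3, 5, 6, 7}  B5 = {2, 4, 6, 8}
Tree: B1–B2, B2–B3, B3–B4, B1–B5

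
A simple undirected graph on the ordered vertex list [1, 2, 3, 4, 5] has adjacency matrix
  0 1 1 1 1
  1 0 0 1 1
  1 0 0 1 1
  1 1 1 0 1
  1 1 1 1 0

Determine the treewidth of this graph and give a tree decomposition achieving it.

The largest bag has 4 vertices, giving width 3; this decomposition certifies tw(G) ≤ 3. On the other hand G contains the 4-clique {1, 2, 4, 5}. A clique must lie in a single bag of any decomposition, so no decomposition can have width below 3. Hence tw(G) = 3 exactly.

Treewidth 3.
Bags: B1 = {1, 2, 4, 5}  B2 = {1, 3, 4, 5}
Tree: B1–B2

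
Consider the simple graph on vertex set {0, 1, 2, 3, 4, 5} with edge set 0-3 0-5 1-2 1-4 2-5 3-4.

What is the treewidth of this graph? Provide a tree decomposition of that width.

Every bag has size at most 3, so the width is 3 − 1 = 2 and tw(G) ≤ 2. The edges 1–2–5–0–3–4–1 form a cycle, so G is not a tree and its treewidth is at least 2. The upper and lower bounds meet at 2, so that is the treewidth.

Treewidth 2.
One such decomposition:
Bags: B1 = {1, 2, 5}  B2 = {0, 1, 5}  B3 = {0, 1, 3}  B4 = {1, 3, 4}
Tree: B1–B2, B2–B3, B3–B4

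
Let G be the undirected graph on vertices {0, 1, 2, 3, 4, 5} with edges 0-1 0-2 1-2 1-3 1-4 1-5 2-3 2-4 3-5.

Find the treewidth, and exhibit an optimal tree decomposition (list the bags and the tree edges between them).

Treewidth 2.
One optimal decomposition is:
Bags: B1 = {1, 2, 4}  B2 = {1, 2, 3}  B3 = {0, 1, 2}  B4 = {1, 3, 5}
Tree: B1–B2, B1–B3, B2–B4

The largest bag has 3 vertices, giving width 2; this decomposition certifies tw(G) ≤ 2. On the other hand G contains the 3-clique {0, 1, 2}. A clique must lie in a single bag of any decomposition, so no decomposition can have width below 2. Hence tw(G) = 2 exactly.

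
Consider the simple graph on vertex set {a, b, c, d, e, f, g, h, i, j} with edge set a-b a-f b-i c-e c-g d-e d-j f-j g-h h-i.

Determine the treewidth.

A width-2 tree decomposition is:
Bags: B1 = {a, b, i}  B2 = {a, f, i}  B3 = {f, i, j}  B4 = {d, i, j}  B5 = {d, e, i}  B6 = {c, e, i}  B7 = {c, g, i}  B8 = {g, h, i}
Tree: B1–B2, B2–B3, B3–B4, B4–B5, B5–B6, B6–B7, B7–B8
Every bag has size at most 3, so the width is 3 − 1 = 2 and tw(G) ≤ 2. For the lower bound, G contains the cycle i–b–a–f–j–d–e–c–g–h–i, so G is not a forest; only forests have treewidth ≤ 1, hence tw(G) ≥ 2. The upper and lower bounds meet at 2, so that is the treewidth.

2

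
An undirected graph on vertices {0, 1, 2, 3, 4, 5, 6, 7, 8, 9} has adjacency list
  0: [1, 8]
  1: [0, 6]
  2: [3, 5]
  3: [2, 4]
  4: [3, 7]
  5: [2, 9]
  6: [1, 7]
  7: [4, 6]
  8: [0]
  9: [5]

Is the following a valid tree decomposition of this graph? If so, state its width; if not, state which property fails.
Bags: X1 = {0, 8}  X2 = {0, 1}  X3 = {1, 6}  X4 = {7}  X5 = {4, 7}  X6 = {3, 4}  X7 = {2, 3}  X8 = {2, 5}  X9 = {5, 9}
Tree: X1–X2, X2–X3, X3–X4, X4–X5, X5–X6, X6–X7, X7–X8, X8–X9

A tree decomposition must satisfy three properties: every vertex lies in some bag; for every edge, both endpoints lie together in some bag; and for every vertex, the bags containing it form a connected subtree. Here edge (6,7) lies in no bag, so the decomposition is invalid.

No — edge (6,7) lies in no bag.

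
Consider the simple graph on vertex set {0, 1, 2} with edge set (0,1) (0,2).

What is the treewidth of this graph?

A width-1 tree decomposition is:
Bags: B1 = {0, 2}  B2 = {0, 1}
Tree: B1–B2
Every bag has size at most 2, so the width is 2 − 1 = 1 and tw(G) ≤ 1. Since G has at least one edge (e.g. 2–0), it is not an edgeless graph, so tw(G) ≥ 1. Combining the bounds, tw(G) = 1.

1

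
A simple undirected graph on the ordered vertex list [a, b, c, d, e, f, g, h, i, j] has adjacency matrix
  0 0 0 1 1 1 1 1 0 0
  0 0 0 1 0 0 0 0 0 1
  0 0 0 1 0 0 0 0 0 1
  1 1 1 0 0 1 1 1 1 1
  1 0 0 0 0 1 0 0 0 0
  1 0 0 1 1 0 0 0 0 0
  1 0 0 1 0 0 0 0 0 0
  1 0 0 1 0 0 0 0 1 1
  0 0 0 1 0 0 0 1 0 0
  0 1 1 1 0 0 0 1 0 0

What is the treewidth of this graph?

A width-2 tree decomposition is:
Bags: B1 = {a, d, g}  B2 = {a, d, h}  B3 = {d, h, j}  B4 = {b, d, j}  B5 = {a, d, f}  B6 = {d, h, i}  B7 = {c, d, j}  B8 = {a, e, f}
Tree: B1–B2, B2–B3, B3–B4, B2–B5, B3–B6, B4–B7, B5–B8
Each bag holds 3 vertices, so the decomposition has width 2, which upper-bounds the treewidth. For the lower bound, the 3 vertices {a, d, f} are pairwise adjacent, and any tree decomposition puts a clique entirely inside one bag — forcing width ≥ 2. Combining the bounds, tw(G) = 2.

2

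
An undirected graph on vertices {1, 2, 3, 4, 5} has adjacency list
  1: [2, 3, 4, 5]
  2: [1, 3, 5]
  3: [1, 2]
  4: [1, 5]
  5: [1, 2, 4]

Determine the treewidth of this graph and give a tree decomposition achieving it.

Treewidth 2.
One optimal decomposition is:
Bags: B1 = {1, 2, 5}  B2 = {1, 2, 3}  B3 = {1, 4, 5}
Tree: B1–B2, B1–B3

The largest bag has 3 vertices, giving width 2; this decomposition certifies tw(G) ≤ 2. Conversely, {1, 2, 3} is a clique of size 3, and the vertices of any clique must share a bag in every tree decomposition; so some bag has ≥ 3 vertices and tw(G) ≥ 2. Therefore the treewidth is 2.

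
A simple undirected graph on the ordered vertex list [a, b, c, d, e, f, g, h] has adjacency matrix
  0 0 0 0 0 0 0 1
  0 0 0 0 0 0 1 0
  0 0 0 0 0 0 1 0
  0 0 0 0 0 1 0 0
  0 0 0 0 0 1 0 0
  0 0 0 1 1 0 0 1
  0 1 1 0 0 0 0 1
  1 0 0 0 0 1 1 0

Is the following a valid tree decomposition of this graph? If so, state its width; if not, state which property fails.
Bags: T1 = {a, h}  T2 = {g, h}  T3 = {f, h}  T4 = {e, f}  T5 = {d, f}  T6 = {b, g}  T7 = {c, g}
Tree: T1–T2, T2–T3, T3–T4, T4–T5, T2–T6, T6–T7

Every vertex of G appears in some bag (union = {a, b, c, d, e, f, g, h}); every edge is covered by a bag; and for each vertex v the set of bags containing v is connected in the bag tree. The decomposition is therefore valid. The largest bag has 2 vertices, so the width is 1.

Yes; width 1.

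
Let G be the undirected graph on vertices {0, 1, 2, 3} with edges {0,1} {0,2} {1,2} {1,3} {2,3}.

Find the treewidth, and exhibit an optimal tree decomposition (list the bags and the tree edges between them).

The largest bag has 3 vertices, giving width 2; this decomposition certifies tw(G) ≤ 2. For the lower bound, the 3 vertices {0, 1, 2} are pairwise adjacent, and any tree decomposition puts a clique entirely inside one bag — forcing width ≥ 2. Hence tw(G) = 2 exactly.

Treewidth 2.
Bags: B1 = {1, 2, 3}  B2 = {0, 1, 2}
Tree: B1–B2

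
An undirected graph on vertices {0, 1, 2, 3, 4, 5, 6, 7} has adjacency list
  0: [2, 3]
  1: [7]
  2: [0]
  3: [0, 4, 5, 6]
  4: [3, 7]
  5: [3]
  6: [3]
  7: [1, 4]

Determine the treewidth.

1

A width-1 tree decomposition is:
Bags: B1 = {0, 3}  B2 = {3, 4}  B3 = {0, 2}  B4 = {4, 7}  B5 = {3, 6}  B6 = {1, 7}  B7 = {3, 5}
Tree: B1–B2, B1–B3, B2–B4, B2–B5, B4–B6, B2–B7
The largest bag has 2 vertices, giving width 1; this decomposition certifies tw(G) ≤ 1. G has an edge, so its treewidth is at least 1. Hence tw(G) = 1 exactly.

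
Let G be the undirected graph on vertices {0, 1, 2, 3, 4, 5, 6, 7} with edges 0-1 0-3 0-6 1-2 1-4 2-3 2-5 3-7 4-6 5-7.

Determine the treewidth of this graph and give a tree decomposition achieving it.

The largest bag has 3 vertices, giving width 2; this decomposition certifies tw(G) ≤ 2. Since 7–5–2–3–7 is a cycle in G, G is not acyclic. Forests are exactly the graphs of treewidth ≤ 1, so tw(G) ≥ 2. Therefore the treewidth is 2.

Treewidth 2.
Bags: B1 = {3, 5, 7}  B2 = {2, 3, 5}  B3 = {0, 2, 3}  B4 = {0, 1, 2}  B5 = {0, 1, 6}  B6 = {1, 4, 6}
Tree: B1–B2, B2–B3, B3–B4, B4–B5, B5–B6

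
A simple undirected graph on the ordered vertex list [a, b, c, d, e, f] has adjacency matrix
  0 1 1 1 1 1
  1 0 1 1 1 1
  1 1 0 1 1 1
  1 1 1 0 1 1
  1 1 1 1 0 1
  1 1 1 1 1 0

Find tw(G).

A width-5 tree decomposition is:
Bags: B1 = {a, b, c, d, e, f}
Tree: (single bag)
A single bag containing all 6 vertices is trivially a valid decomposition of width 5. On the other hand G contains the 6-clique {a, b, c, d, e, f}. A clique must lie in a single bag of any decomposition, so no decomposition can have width below 5. Hence tw(G) = 5 exactly.

5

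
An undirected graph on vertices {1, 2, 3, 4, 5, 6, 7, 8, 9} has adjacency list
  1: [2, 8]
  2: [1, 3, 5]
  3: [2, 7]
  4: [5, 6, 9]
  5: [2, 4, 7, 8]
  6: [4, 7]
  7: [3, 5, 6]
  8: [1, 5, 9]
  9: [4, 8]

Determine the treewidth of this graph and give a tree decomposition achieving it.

Each bag holds 4 vertices, so the decomposition has width 3, which upper-bounds the treewidth. For the lower bound: the 4 vertex sets {1,2,3}, {8}, {5}, {4,6,7,9} are disjoint, each induces a connected subgraph, and every pair is joined by at least one edge of G. Contracting each set to a single vertex therefore yields K_{4} as a minor, and since treewidth is minor-monotone, tw(G) ≥ tw(K_{4}) = 3. Combining the bounds, tw(G) = 3.

Treewidth 3.
Bags: B1 = {1, 2, 3, 8}  B2 = {2, 3, 5, 8}  B3 = {3, 5, 7, 8}  B4 = {5, 7, 8, 9}  B5 = {4, 5, 7, 9}  B6 = {4, 6, 7, 9}
Tree: B1–B2, B2–B3, B3–B4, B4–B5, B5–B6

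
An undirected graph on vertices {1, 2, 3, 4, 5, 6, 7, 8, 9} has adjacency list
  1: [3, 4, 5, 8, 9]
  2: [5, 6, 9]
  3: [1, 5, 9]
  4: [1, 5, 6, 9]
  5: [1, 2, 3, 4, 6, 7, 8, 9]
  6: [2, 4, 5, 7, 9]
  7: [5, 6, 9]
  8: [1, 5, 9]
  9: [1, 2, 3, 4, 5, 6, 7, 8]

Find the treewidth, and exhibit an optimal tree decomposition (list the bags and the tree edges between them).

The largest bag has 4 vertices, giving width 3; this decomposition certifies tw(G) ≤ 3. Conversely, {1, 5, 8, 9} is a clique of size 4, and the vertices of any clique must share a bag in every tree decomposition; so some bag has ≥ 4 vertices and tw(G) ≥ 3. Hence tw(G) = 3 exactly.

Treewidth 3.
One optimal decomposition is:
Bags: B1 = {1, 3, 5, 9}  B2 = {1, 4, 5, 9}  B3 = {4, 5, 6, 9}  B4 = {1, 5, 8, 9}  B5 = {2, 5, 6, 9}  B6 = {5, 6, 7, 9}
Tree: B1–B2, B2–B3, B1–B4, B3–B5, B3–B6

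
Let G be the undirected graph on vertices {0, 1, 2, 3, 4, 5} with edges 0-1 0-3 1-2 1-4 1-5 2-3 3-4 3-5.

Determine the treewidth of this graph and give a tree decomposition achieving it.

Treewidth 2.
One optimal decomposition is:
Bags: B1 = {1, 3, 5}  B2 = {1, 2, 3}  B3 = {1, 3, 4}  B4 = {0, 1, 3}
Tree: B1–B2, B2–B3, B3–B4

The largest bag has 3 vertices, giving width 2; this decomposition certifies tw(G) ≤ 2. Since 5–3–2–1–5 is a cycle in G, G is not acyclic. Forests are exactly the graphs of treewidth ≤ 1, so tw(G) ≥ 2. Therefore the treewidth is 2.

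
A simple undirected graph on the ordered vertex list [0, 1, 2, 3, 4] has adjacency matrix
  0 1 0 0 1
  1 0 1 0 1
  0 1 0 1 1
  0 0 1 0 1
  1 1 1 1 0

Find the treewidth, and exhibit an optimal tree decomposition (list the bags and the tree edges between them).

The largest bag has 3 vertices, giving width 2; this decomposition certifies tw(G) ≤ 2. Conversely, {0, 1, 4} is a clique of size 3, and the vertices of any clique must share a bag in every tree decomposition; so some bag has ≥ 3 vertices and tw(G) ≥ 2. Therefore the treewidth is 2.

Treewidth 2.
Bags: B1 = {1, 2, 4}  B2 = {0, 1, 4}  B3 = {2, 3, 4}
Tree: B1–B2, B1–B3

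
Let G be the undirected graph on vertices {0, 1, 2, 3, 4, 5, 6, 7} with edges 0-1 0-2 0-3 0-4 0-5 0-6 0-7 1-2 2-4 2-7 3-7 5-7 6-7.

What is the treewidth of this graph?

2

A width-2 tree decomposition is:
Bags: B1 = {0, 2, 7}  B2 = {0, 3, 7}  B3 = {0, 1, 2}  B4 = {0, 2, 4}  B5 = {0, 6, 7}  B6 = {0, 5, 7}
Tree: B1–B2, B1–B3, B1–B4, B1–B5, B5–B6
Every bag has size at most 3, so the width is 3 − 1 = 2 and tw(G) ≤ 2. Conversely, {0, 1, 2} is a clique of size 3, and the vertices of any clique must share a bag in every tree decomposition; so some bag has ≥ 3 vertices and tw(G) ≥ 2. The upper and lower bounds meet at 2, so that is the treewidth.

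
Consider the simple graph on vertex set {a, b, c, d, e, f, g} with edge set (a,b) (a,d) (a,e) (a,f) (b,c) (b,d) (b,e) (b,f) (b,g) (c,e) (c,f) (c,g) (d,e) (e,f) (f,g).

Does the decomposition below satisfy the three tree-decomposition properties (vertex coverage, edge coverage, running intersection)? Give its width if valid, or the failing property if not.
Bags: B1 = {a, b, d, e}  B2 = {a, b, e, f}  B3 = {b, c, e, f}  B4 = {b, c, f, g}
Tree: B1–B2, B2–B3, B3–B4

Vertex coverage: the bags together contain {a, b, c, d, e, f, g}, the full vertex set. Edge coverage: each edge of G has both endpoints in at least one bag. Running intersection: for every vertex, the bags containing it form a connected subtree. All three properties hold, so this is a valid tree decomposition of width max|bag| − 1 = 3, and hence tw(G) ≤ 3.

Yes; width 3.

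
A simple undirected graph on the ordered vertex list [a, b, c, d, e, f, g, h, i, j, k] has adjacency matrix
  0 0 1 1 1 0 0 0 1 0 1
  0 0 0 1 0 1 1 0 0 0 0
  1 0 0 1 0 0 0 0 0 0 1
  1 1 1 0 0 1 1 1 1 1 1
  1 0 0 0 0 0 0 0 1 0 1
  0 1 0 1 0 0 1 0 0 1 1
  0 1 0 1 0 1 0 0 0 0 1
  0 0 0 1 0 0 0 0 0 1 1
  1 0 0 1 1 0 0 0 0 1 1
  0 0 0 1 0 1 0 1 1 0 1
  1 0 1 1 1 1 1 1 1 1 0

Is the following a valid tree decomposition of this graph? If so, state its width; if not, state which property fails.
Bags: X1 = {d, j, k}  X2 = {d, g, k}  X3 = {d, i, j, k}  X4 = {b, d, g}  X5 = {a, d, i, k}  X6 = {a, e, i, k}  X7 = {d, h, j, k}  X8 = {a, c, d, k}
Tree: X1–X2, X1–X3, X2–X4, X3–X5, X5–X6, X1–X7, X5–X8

A tree decomposition must satisfy three properties: every vertex lies in some bag; for every edge, both endpoints lie together in some bag; and for every vertex, the bags containing it form a connected subtree. Here vertex f appears in no bag, so the decomposition is invalid.

No — vertex f appears in no bag.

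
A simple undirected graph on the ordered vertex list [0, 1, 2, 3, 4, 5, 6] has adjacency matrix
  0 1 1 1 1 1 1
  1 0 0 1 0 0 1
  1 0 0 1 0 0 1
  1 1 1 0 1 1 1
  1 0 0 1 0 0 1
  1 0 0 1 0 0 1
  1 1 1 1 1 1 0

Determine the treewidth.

3

A width-3 tree decomposition is:
Bags: B1 = {0, 3, 5, 6}  B2 = {0, 2, 3, 6}  B3 = {0, 1, 3, 6}  B4 = {0, 3, 4, 6}
Tree: B1–B2, B2–B3, B2–B4
Each bag holds 4 vertices, so the decomposition has width 3, which upper-bounds the treewidth. Conversely, {0, 1, 3, 6} is a clique of size 4, and the vertices of any clique must share a bag in every tree decomposition; so some bag has ≥ 4 vertices and tw(G) ≥ 3. Hence tw(G) = 3 exactly.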